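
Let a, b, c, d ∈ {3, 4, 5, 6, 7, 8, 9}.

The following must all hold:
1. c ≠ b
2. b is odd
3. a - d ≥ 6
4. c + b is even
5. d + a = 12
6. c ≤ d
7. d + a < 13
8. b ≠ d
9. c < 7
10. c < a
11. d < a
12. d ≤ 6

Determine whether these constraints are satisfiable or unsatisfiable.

Satisfiable

The assignment a = 9, b = 9, c = 3, d = 3 works:
  constraint 3 holds since a - d = 6.
  constraint 5 holds since d + a = 12.
  constraint 7 holds since d + a = 12.
The rest check out directly.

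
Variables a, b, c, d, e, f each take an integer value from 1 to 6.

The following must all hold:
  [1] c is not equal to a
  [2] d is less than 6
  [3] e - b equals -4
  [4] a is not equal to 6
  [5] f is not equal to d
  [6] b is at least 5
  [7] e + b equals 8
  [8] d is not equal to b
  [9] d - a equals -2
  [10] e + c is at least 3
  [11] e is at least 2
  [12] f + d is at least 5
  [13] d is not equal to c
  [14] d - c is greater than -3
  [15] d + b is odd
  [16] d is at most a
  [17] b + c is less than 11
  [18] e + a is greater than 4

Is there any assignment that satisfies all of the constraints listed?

Setting (a, b, c, d, e, f) = (5, 6, 4, 3, 2, 5) satisfies everything: constraint 3: e - b = -4; constraint 7: e + b = 8, and the others follow.

Satisfiable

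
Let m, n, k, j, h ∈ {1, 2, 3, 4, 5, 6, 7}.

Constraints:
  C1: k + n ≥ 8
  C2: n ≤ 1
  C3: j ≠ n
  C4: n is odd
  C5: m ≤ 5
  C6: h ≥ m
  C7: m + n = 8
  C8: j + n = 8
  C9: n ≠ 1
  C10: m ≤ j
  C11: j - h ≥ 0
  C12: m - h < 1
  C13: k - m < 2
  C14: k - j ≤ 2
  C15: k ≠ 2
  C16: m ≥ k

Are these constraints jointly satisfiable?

From constraint 5: m ≤ 5. From constraint 2: n ≤ 1. Hence m + n ≤ 6. But constraint 7 requires m + n = 8, and 8 > 6. Contradiction.

Unsatisfiable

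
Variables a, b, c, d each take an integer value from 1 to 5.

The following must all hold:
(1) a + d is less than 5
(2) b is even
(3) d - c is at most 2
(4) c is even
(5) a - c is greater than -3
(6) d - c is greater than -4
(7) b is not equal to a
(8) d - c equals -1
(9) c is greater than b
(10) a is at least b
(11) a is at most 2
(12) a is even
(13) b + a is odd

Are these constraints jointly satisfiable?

Constraint 2 makes b even and constraint 12 makes a even, so b + a must be even. Constraint 13 says b + a is odd — contradiction.

Unsatisfiable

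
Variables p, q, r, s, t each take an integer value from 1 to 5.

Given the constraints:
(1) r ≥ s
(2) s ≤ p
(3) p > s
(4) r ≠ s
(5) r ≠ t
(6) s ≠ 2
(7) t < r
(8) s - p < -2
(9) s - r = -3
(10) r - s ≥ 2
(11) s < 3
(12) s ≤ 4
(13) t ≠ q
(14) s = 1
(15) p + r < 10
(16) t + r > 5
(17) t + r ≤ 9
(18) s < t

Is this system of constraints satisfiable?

Try p = 4, q = 3, r = 4, s = 1, t = 2.
Check constraint 8: s - p = -3; constraint 9: s - r = -3; constraint 10: r - s = 3. The remaining constraints are straightforward to verify.

Satisfiable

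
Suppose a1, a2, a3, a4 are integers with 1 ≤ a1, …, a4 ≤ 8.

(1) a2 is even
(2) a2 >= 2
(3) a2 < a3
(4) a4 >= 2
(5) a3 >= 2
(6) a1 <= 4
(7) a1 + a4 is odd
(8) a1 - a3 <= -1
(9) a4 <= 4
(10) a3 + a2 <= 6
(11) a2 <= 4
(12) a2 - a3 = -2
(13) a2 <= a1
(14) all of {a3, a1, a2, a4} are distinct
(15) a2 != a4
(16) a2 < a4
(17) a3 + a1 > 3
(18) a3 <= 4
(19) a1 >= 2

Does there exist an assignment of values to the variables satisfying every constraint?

Unsatisfiable

Constraints 2, 4, 5, 6, 9, 11, 18, and 19 confine each of a3, a1, a2, a4 to the 3 values {2, …, 4}.
Constraint 14 requires all 4 of them to be distinct, but only 3 values are available — impossible by the pigeonhole principle.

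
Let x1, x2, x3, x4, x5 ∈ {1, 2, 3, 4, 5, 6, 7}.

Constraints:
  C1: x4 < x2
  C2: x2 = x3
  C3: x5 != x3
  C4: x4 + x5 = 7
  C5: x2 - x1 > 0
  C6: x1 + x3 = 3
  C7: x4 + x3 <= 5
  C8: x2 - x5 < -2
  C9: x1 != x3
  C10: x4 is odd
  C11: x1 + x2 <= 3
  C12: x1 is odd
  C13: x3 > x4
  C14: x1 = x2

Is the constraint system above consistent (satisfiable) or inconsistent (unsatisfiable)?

From constraints 2 and 14, x1 = x2 = x3, so x1 = x3. But constraint 9 says x1 ≠ x3. Contradiction.

Unsatisfiable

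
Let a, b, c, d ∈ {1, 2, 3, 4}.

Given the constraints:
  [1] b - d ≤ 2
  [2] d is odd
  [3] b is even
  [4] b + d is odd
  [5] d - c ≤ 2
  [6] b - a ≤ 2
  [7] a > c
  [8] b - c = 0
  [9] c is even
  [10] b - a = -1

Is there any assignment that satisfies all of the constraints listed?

Try a = 3, b = 2, c = 2, d = 1.
Check constraint 1: b - d = 1; constraint 5: d - c = -1; constraint 6: b - a = -1. The remaining constraints are straightforward to verify.

Satisfiable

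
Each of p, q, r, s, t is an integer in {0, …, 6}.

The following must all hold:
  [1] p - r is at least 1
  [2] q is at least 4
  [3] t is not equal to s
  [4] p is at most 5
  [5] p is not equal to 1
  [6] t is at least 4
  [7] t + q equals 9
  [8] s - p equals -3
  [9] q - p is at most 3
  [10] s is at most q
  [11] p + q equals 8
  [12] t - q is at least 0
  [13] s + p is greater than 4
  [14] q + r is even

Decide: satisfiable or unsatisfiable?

Satisfiable

Take p = 4, q = 4, r = 0, s = 1, t = 5. Then constraint 1: p - r = 4; constraint 7: t + q = 9, and every other listed constraint is also met.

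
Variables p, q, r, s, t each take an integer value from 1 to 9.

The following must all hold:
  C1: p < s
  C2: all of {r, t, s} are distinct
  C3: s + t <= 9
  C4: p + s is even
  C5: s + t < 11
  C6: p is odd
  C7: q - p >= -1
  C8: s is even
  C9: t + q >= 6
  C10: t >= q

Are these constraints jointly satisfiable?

Unsatisfiable

Constraint 6 makes p odd and constraint 8 makes s even, so p + s must be odd. Constraint 4 says p + s is even — contradiction.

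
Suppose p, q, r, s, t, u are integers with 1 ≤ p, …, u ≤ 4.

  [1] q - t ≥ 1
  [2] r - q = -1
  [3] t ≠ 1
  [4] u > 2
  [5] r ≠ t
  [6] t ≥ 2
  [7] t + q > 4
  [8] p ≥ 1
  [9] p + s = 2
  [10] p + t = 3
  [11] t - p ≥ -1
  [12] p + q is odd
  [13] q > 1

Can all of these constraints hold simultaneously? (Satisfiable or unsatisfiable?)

Take p = 1, q = 4, r = 3, s = 1, t = 2, u = 3. Then constraint 1: q - t = 2; constraint 2: r - q = -1; constraint 7: t + q = 6, and every other listed constraint is also met.

Satisfiable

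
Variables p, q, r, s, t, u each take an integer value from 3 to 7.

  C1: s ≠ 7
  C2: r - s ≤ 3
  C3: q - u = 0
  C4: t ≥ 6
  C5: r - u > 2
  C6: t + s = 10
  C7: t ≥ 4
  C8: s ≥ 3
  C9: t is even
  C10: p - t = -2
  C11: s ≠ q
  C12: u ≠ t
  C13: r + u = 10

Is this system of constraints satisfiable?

Satisfiable

Try p = 4, q = 3, r = 7, s = 4, t = 6, u = 3.
Check constraint 2: r - s = 3; constraint 3: q - u = 0; constraint 5: r - u = 4. The remaining constraints are straightforward to verify.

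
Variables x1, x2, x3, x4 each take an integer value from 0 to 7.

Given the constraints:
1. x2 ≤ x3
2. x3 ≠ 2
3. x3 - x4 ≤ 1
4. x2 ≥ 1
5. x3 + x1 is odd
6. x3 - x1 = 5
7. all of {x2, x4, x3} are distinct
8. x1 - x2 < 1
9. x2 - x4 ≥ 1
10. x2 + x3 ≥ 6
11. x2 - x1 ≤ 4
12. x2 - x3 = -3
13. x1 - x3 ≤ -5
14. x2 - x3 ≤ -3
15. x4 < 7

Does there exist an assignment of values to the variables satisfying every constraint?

Constraints 3, 9, 11, and 13 give x1 − x2 ≥ -4, x2 − x4 ≥ 1, x4 − x3 ≥ -1, x3 − x1 ≥ 5.
Adding all 4 inequalities: the left sides telescope to 0, and the right sides sum to (-4) + 1 + (-1) + 5 = 1. So 0 ≥ 1, which is false.

Unsatisfiable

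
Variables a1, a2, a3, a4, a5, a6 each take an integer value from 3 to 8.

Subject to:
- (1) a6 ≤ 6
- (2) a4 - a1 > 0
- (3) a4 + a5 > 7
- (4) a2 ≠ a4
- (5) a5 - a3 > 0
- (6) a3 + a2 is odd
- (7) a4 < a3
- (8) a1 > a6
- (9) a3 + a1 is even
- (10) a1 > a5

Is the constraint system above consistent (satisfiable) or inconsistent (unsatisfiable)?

Unsatisfiable

Constraints 2, 5, 7, and 10 give a5 < a1, a1 < a4, a4 < a3, a3 < a5. Chaining: a5 < a1 < a4 < a3 < a5, which forces a5 < a5 — impossible.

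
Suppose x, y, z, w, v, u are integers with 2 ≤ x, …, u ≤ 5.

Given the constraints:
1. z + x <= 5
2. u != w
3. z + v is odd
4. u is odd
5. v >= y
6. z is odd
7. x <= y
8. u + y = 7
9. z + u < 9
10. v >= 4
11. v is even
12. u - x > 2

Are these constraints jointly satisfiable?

Satisfiable

The assignment x = 2, y = 2, z = 3, w = 3, v = 4, u = 5 works:
  constraint 1 holds since z + x = 5.
  constraint 8 holds since u + y = 7.
  constraint 9 holds since z + u = 8.
The rest check out directly.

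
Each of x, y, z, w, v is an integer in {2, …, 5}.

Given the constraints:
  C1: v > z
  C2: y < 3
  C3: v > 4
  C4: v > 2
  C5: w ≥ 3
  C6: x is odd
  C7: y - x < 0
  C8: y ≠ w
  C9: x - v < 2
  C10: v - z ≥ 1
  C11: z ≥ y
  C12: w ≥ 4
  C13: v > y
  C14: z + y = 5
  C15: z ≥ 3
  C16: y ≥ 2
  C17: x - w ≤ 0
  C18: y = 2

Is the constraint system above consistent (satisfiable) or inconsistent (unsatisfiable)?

Satisfiable

Setting (x, y, z, w, v) = (5, 2, 3, 5, 5) satisfies everything: constraint 7: y - x = -3; constraint 9: x - v = 0, and the others follow.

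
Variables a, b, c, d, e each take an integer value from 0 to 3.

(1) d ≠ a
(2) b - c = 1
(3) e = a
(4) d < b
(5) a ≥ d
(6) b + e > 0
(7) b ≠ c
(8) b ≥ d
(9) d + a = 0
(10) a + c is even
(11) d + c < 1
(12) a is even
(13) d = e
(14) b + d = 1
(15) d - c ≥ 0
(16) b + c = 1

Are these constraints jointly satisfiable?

Unsatisfiable

From constraints 3 and 13, d = e = a, so d = a. But constraint 1 says d ≠ a. Contradiction.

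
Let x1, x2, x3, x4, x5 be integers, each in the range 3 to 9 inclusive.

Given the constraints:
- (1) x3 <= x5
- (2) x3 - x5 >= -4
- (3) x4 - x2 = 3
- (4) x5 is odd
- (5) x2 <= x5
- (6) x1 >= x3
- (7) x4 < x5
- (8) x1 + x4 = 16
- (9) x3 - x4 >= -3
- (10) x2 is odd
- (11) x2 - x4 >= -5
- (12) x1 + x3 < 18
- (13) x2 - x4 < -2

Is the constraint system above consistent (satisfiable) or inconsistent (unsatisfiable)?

Try x1 = 8, x2 = 5, x3 = 7, x4 = 8, x5 = 9.
Check constraint 2: x3 - x5 = -2; constraint 3: x4 - x2 = 3. The remaining constraints are straightforward to verify.

Satisfiable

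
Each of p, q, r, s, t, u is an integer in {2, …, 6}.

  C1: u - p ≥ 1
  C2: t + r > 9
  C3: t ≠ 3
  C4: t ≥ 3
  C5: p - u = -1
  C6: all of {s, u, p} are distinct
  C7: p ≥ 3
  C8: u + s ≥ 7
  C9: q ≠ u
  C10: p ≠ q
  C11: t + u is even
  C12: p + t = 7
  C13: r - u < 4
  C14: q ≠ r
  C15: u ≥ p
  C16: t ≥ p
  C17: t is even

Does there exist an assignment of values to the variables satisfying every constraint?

Satisfiable

Try p = 3, q = 5, r = 6, s = 6, t = 4, u = 4.
Check constraint 1: u - p = 1; constraint 2: t + r = 10. The remaining constraints are straightforward to verify.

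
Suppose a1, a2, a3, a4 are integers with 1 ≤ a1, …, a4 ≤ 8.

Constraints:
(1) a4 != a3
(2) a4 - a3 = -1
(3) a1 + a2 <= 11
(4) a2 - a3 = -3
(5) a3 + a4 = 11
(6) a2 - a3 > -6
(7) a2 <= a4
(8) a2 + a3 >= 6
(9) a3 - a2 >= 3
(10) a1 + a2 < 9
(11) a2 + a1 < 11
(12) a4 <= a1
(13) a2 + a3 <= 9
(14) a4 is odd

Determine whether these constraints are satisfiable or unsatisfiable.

Satisfiable

Try a1 = 5, a2 = 3, a3 = 6, a4 = 5.
Check constraint 2: a4 - a3 = -1; constraint 3: a1 + a2 = 8. The remaining constraints are straightforward to verify.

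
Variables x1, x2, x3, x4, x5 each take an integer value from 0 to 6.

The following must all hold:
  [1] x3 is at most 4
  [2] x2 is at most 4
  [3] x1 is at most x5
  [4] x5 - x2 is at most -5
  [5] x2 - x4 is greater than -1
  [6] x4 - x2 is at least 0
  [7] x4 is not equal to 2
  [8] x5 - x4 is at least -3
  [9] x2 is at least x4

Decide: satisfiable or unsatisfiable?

Unsatisfiable

Constraints 4, 6, and 8 give x4 − x2 ≥ 0, x2 − x5 ≥ 5, x5 − x4 ≥ -3.
Adding all 3 inequalities: the left sides telescope to 0, and the right sides sum to 0 + 5 + (-3) = 2. So 0 ≥ 2, which is false.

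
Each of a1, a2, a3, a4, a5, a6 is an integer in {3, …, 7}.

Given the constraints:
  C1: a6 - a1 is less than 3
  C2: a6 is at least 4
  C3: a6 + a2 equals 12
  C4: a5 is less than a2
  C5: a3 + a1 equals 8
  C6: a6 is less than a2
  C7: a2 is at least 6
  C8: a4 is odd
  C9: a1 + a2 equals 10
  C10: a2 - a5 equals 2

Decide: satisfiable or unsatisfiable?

Satisfiable

Setting (a1, a2, a3, a4, a5, a6) = (3, 7, 5, 5, 5, 5) satisfies everything: constraint 1: a6 - a1 = 2; constraint 3: a6 + a2 = 12; constraint 5: a3 + a1 = 8, and the others follow.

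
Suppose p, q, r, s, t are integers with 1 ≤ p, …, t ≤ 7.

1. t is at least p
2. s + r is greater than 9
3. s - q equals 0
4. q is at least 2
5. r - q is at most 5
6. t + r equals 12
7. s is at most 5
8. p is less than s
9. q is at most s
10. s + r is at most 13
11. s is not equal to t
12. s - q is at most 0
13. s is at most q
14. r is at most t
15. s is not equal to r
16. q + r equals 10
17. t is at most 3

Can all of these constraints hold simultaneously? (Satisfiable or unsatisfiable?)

Unsatisfiable

From constraints 7 and 9: q ≤ s ≤ 5. From constraints 14 and 17: r ≤ t ≤ 3. Hence q + r ≤ 8. But constraint 16 requires q + r = 10, and 10 > 8. Contradiction.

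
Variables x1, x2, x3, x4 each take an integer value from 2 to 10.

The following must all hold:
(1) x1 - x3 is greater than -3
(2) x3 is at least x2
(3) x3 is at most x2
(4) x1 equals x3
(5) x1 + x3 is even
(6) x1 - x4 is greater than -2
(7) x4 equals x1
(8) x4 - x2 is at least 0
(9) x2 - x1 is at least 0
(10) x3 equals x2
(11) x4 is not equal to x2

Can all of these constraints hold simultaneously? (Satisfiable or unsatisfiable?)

From constraints 4, 7, and 10, x4 = x1 = x3 = x2, so x4 = x2. But constraint 11 says x4 ≠ x2. Contradiction.

Unsatisfiable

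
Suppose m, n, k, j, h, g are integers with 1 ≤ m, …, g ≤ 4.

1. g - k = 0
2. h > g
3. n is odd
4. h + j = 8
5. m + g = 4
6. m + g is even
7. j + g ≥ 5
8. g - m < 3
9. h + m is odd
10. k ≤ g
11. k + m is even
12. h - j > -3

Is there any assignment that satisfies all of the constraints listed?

Take m = 1, n = 1, k = 3, j = 4, h = 4, g = 3. Then constraint 1: g - k = 0; constraint 4: h + j = 8; constraint 5: m + g = 4, and every other listed constraint is also met.

Satisfiable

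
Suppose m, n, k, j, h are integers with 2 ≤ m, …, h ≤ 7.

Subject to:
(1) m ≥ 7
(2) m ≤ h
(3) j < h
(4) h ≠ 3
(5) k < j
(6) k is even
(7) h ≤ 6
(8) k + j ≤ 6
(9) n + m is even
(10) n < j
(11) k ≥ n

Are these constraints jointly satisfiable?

From constraint 1: m ≥ 7. From constraints 2 and 7: m ≤ h and h ≤ 6, so m ≤ 6. But 6 < 7, so no value of m works.

Unsatisfiable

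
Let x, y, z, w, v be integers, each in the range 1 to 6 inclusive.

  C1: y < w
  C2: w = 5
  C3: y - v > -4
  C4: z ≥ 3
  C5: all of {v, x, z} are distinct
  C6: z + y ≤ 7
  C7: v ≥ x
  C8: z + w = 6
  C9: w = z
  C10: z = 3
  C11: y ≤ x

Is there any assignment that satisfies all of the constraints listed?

Constraint 2 fixes w = 5 and constraint 10 fixes z = 3, but constraint 9 requires w = z. Since 5 ≠ 3, contradiction.

Unsatisfiable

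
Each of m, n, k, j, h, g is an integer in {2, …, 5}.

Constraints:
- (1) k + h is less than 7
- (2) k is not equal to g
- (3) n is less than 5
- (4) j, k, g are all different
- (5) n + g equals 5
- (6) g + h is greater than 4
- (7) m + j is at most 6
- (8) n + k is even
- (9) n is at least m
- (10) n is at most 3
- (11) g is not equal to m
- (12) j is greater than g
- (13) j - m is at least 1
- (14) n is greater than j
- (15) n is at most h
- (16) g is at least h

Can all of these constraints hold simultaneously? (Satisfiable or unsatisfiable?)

Constraints 12, 14, 15, and 16 give j < n, n ≤ h, h ≤ g, g < j. Chaining: j < n ≤ h ≤ g < j, which forces j < j — impossible.

Unsatisfiable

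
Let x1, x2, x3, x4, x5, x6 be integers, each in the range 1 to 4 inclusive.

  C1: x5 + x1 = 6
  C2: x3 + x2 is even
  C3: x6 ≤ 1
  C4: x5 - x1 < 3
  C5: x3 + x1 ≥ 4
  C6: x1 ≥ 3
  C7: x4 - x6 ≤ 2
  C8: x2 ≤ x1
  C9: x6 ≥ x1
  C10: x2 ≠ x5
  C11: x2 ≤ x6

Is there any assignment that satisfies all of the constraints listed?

From constraint 6: x1 ≥ 3. From constraints 3 and 9: x1 ≤ x6 and x6 ≤ 1, so x1 ≤ 1. But 1 < 3, so no value of x1 works.

Unsatisfiable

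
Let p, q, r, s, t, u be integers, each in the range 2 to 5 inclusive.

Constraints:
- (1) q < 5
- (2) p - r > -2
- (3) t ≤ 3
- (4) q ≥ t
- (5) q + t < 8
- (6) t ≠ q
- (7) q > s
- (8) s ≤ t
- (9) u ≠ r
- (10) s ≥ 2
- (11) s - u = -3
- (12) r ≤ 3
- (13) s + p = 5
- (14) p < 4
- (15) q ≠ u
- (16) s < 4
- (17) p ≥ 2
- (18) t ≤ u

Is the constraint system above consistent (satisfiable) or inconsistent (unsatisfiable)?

Satisfiable

Take p = 3, q = 3, r = 3, s = 2, t = 2, u = 5. Then constraint 2: p - r = 0; constraint 5: q + t = 5; constraint 11: s - u = -3, and every other listed constraint is also met.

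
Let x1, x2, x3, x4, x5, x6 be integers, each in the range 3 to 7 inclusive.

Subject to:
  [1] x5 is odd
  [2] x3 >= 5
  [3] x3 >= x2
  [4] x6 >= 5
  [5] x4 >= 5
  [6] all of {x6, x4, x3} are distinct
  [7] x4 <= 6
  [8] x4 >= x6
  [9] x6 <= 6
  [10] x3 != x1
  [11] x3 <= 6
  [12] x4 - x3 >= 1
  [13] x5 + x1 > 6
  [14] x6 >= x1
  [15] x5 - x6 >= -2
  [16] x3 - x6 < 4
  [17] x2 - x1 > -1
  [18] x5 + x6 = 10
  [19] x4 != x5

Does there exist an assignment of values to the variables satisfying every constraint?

Unsatisfiable

Constraints 2, 4, 5, 7, 9, and 11 confine each of x6, x4, x3 to the 2 values {5, 6}.
Constraint 6 requires all 3 of them to be distinct, but only 2 values are available — impossible by the pigeonhole principle.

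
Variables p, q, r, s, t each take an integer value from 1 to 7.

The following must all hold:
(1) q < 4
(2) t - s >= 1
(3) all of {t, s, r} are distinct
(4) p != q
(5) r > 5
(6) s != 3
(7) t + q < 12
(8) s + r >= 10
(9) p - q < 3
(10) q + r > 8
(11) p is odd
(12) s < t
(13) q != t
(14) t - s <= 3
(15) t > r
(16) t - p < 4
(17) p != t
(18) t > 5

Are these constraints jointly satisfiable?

One satisfying assignment is p = 5, q = 3, r = 6, s = 5, t = 7.
For the less obvious constraints — constraint 2: t - s = 2; constraint 7: t + q = 10; constraint 8: s + r = 11 — and the others hold by inspection.

Satisfiable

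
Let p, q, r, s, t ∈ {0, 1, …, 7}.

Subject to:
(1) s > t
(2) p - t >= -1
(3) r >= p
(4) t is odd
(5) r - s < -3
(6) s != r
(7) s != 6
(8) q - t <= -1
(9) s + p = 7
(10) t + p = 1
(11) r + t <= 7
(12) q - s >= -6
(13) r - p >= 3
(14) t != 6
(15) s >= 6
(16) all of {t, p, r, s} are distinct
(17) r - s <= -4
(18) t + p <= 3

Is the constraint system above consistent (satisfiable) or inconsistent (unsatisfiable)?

Unsatisfiable

Constraints 2, 8, 12, 13, and 17 give s − r ≥ 4, r − p ≥ 3, p − t ≥ -1, t − q ≥ 1, q − s ≥ -6.
Adding all 5 inequalities: the left sides telescope to 0, and the right sides sum to 4 + 3 + (-1) + 1 + (-6) = 1. So 0 ≥ 1, which is false.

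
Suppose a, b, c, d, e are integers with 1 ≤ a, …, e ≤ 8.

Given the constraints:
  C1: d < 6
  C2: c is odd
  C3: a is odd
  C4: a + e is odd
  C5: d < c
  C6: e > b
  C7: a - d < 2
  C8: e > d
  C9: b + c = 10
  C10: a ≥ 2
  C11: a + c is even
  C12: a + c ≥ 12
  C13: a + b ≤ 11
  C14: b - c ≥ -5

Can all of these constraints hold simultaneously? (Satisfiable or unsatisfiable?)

Take a = 5, b = 3, c = 7, d = 4, e = 6. Then constraint 7: a - d = 1; constraint 9: b + c = 10, and every other listed constraint is also met.

Satisfiable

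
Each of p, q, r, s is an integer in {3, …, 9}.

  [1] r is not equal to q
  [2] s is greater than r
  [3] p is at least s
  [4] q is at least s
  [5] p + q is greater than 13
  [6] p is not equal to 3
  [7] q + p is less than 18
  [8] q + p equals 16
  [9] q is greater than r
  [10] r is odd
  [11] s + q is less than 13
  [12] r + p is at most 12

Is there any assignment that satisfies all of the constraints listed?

Take p = 9, q = 7, r = 3, s = 5. Then constraint 5: p + q = 16; constraint 7: q + p = 16; constraint 8: q + p = 16, and every other listed constraint is also met.

Satisfiable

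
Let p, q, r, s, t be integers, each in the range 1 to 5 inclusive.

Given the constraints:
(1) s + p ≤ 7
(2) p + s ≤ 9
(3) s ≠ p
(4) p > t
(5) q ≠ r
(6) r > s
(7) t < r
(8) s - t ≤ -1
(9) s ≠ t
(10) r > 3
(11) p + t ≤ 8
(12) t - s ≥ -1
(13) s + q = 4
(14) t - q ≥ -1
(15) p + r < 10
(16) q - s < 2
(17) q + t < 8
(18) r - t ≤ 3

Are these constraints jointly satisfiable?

Setting (p, q, r, s, t) = (4, 2, 4, 2, 3) satisfies everything: constraint 1: s + p = 6; constraint 2: p + s = 6, and the others follow.

Satisfiable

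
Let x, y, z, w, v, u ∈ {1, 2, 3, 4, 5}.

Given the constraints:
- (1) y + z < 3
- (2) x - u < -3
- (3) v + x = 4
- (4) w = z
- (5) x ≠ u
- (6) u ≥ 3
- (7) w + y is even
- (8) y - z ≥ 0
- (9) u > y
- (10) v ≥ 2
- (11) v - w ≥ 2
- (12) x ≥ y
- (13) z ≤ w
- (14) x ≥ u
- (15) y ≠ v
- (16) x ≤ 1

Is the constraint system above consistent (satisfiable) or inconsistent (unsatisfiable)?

From constraint 10: v ≥ 2. From constraints 6 and 14: x ≥ u ≥ 3. Hence v + x ≥ 5. But constraint 3 requires v + x = 4, and 4 < 5. Contradiction.

Unsatisfiable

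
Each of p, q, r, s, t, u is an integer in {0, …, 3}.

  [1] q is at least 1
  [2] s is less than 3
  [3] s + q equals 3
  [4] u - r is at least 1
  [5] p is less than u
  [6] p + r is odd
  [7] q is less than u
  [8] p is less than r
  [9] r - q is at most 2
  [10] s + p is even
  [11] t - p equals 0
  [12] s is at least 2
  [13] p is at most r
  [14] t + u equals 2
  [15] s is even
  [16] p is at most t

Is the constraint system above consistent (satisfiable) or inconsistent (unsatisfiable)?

The assignment p = 0, q = 1, r = 1, s = 2, t = 0, u = 2 works:
  constraint 3 holds since s + q = 3.
  constraint 4 holds since u - r = 1.
The rest check out directly.

Satisfiable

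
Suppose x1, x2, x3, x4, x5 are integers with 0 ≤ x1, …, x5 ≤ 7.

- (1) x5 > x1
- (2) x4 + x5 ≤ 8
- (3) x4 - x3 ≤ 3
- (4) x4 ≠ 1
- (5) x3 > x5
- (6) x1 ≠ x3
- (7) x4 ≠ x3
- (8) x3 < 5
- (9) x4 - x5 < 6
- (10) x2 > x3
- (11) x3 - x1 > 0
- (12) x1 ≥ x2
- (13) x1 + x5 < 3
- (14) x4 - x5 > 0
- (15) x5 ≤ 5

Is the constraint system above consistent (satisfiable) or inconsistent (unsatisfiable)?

Constraints 1, 5, 10, and 12 give x3 < x2, x2 ≤ x1, x1 < x5, x5 < x3. Chaining: x3 < x2 ≤ x1 < x5 < x3, which forces x3 < x3 — impossible.

Unsatisfiable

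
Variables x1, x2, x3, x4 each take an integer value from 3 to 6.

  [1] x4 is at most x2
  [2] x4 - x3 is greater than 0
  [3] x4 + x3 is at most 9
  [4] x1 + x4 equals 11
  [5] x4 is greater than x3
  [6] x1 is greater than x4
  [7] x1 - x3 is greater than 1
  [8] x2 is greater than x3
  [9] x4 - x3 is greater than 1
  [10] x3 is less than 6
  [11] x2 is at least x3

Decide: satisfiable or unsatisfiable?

Take x1 = 6, x2 = 6, x3 = 3, x4 = 5. Then constraint 2: x4 - x3 = 2; constraint 3: x4 + x3 = 8, and every other listed constraint is also met.

Satisfiable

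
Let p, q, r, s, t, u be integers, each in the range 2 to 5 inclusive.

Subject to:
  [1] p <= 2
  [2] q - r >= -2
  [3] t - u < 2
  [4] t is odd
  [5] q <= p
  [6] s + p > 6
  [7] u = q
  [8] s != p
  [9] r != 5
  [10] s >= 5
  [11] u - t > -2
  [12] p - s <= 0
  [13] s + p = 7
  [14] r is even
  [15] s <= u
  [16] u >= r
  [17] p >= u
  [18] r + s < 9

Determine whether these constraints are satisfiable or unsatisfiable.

Unsatisfiable

From constraints 10 and 15: u ≥ s and s ≥ 5, so u ≥ 5. From constraints 1 and 17: u ≤ p and p ≤ 2, so u ≤ 2. But 2 < 5, so no value of u works.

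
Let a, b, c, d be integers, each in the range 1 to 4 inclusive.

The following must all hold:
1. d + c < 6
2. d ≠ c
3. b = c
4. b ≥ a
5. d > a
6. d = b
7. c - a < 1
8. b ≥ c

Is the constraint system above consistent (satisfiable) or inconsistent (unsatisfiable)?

From constraints 3 and 6, d = b = c, so d = c. But constraint 2 says d ≠ c. Contradiction.

Unsatisfiable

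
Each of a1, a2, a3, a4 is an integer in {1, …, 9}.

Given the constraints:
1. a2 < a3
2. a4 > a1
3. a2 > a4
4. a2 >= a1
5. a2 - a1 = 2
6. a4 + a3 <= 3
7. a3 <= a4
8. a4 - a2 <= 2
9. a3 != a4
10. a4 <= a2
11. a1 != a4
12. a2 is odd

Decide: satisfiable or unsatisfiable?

Constraints 1, 3, and 7 give a2 < a3, a3 ≤ a4, a4 < a2. Chaining: a2 < a3 ≤ a4 < a2, which forces a2 < a2 — impossible.

Unsatisfiable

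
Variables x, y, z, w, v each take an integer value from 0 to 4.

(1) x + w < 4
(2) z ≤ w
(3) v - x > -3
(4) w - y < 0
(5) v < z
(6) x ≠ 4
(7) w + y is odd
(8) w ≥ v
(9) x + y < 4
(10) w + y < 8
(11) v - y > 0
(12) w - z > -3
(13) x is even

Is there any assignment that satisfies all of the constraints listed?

Unsatisfiable

Constraints 2, 4, 5, and 11 give z ≤ w, w < y, y < v, v < z. Chaining: z ≤ w < y < v < z, which forces z < z — impossible.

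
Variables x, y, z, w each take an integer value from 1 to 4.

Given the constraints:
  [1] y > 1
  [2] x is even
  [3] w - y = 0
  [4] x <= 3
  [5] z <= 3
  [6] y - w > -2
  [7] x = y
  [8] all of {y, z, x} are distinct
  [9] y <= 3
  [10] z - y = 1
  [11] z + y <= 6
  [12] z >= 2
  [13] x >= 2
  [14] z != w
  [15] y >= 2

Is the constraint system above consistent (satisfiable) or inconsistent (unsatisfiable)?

Constraints 4, 5, 9, 12, 13, and 15 confine each of y, z, x to the 2 values {2, 3}.
Constraint 8 requires all 3 of them to be distinct, but only 2 values are available — impossible by the pigeonhole principle.

Unsatisfiable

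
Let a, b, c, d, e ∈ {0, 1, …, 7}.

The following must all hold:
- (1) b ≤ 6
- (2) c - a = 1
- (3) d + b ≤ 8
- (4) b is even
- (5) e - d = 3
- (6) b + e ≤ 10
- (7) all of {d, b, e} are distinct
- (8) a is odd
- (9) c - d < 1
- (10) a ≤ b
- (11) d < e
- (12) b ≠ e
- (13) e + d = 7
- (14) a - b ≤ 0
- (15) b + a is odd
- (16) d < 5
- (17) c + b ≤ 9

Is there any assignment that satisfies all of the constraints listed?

Satisfiable

Try a = 1, b = 4, c = 2, d = 2, e = 5.
Check constraint 2: c - a = 1; constraint 3: d + b = 6. The remaining constraints are straightforward to verify.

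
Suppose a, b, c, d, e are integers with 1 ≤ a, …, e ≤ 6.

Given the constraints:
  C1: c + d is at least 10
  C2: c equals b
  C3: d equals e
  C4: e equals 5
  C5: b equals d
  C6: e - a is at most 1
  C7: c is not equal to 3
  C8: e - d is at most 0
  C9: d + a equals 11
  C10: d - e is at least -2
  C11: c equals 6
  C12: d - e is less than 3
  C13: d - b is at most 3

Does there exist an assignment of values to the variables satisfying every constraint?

Constraint 11 fixes c = 6 and constraint 4 fixes e = 5. Constraints 2, 3, and 5 give c = b = d = e, so c = e. But 6 ≠ 5 — contradiction.

Unsatisfiable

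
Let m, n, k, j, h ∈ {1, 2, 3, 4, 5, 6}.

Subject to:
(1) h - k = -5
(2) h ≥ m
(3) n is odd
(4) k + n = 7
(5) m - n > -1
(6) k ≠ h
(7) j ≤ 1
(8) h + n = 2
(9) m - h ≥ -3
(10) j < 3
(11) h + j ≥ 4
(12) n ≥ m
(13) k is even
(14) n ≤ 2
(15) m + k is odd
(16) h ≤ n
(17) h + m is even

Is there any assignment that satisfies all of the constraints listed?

Unsatisfiable

From constraints 14 and 16: h ≤ n ≤ 2. From constraint 7: j ≤ 1. Hence h + j ≤ 3. But constraint 11 requires h + j ≥ 4, and 4 > 3. Contradiction.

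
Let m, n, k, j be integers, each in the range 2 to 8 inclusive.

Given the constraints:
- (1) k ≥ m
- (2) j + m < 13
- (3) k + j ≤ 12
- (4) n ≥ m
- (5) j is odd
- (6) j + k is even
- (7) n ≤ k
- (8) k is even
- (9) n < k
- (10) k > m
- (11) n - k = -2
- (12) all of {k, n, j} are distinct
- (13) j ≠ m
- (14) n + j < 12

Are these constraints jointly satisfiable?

Constraint 5 makes j odd and constraint 8 makes k even, so j + k must be odd. Constraint 6 says j + k is even — contradiction.

Unsatisfiable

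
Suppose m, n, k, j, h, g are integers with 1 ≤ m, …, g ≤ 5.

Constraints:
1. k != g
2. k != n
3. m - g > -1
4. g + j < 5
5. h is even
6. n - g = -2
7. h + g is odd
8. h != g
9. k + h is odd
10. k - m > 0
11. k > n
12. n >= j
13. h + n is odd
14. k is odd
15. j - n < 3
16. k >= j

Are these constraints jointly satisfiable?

The assignment m = 3, n = 1, k = 5, j = 1, h = 4, g = 3 works:
  constraint 3 holds since m - g = 0.
  constraint 4 holds since g + j = 4.
  constraint 6 holds since n - g = -2.
The rest check out directly.

Satisfiable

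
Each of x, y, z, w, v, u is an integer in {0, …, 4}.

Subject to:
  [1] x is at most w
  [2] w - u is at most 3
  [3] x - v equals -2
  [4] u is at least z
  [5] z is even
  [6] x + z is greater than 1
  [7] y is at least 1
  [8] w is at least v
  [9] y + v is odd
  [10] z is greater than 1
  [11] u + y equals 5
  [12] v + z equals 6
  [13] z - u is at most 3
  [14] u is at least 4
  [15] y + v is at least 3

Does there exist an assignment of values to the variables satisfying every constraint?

Satisfiable

Setting (x, y, z, w, v, u) = (0, 1, 4, 4, 2, 4) satisfies everything: constraint 2: w - u = 0; constraint 3: x - v = -2; constraint 6: x + z = 4, and the others follow.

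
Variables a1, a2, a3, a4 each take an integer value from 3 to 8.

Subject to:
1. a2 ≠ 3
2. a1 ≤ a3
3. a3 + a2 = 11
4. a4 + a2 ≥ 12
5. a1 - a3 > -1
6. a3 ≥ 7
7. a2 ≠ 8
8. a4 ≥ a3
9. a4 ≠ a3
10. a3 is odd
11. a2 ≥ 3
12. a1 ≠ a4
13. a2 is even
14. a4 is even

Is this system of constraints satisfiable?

Take a1 = 7, a2 = 4, a3 = 7, a4 = 8. Then constraint 3: a3 + a2 = 11; constraint 4: a4 + a2 = 12, and every other listed constraint is also met.

Satisfiable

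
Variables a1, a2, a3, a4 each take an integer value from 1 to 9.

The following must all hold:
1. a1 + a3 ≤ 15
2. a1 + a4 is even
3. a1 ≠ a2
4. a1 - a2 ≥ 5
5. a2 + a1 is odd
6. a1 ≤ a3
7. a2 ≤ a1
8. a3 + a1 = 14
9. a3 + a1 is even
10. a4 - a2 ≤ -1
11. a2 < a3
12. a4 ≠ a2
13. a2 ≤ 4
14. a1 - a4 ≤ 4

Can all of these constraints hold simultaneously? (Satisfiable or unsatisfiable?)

Unsatisfiable

Constraints 4, 10, and 14 give a2 − a4 ≥ 1, a4 − a1 ≥ -4, a1 − a2 ≥ 5.
Adding all 3 inequalities: the left sides telescope to 0, and the right sides sum to 1 + (-4) + 5 = 2. So 0 ≥ 2, which is false.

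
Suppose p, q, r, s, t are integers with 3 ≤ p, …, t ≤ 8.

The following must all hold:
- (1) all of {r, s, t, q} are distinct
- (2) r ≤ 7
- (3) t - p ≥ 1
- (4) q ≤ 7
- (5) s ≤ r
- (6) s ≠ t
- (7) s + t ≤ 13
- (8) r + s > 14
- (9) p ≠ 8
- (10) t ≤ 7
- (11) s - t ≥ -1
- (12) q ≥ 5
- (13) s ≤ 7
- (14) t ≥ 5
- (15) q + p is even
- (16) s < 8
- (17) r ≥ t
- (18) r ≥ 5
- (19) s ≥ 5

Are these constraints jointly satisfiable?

Constraints 2, 4, 10, 12, 13, 14, 18, and 19 confine each of r, s, t, q to the 3 values {5, …, 7}.
Constraint 1 requires all 4 of them to be distinct, but only 3 values are available — impossible by the pigeonhole principle.

Unsatisfiable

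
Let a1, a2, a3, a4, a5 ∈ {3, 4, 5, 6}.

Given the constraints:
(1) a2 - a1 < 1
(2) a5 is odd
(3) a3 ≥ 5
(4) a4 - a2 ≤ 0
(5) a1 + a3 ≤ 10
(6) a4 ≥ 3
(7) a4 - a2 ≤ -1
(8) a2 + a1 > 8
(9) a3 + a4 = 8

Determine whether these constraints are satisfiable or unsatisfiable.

Take a1 = 5, a2 = 5, a3 = 5, a4 = 3, a5 = 5. Then constraint 1: a2 - a1 = 0; constraint 4: a4 - a2 = -2; constraint 5: a1 + a3 = 10, and every other listed constraint is also met.

Satisfiable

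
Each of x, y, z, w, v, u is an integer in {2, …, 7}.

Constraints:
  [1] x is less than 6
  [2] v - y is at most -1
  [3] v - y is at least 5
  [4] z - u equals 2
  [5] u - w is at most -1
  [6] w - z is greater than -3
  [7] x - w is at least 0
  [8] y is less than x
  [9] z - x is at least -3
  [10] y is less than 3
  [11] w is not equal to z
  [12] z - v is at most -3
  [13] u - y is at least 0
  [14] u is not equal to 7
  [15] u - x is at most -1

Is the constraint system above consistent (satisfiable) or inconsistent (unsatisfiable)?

Unsatisfiable

Constraints 2, 5, 7, 9, 12, and 13 give w − u ≥ 1, u − y ≥ 0, y − v ≥ 1, v − z ≥ 3, z − x ≥ -3, x − w ≥ 0.
Adding all 6 inequalities: the left sides telescope to 0, and the right sides sum to 1 + 0 + 1 + 3 + (-3) + 0 = 2. So 0 ≥ 2, which is false.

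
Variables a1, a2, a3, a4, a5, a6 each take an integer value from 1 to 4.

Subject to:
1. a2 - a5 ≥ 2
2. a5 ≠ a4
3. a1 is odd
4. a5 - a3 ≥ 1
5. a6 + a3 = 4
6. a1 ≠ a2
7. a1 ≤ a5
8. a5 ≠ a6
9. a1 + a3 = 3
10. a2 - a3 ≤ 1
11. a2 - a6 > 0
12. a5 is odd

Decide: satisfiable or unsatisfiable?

Constraints 1, 4, and 10 give a2 − a5 ≥ 2, a5 − a3 ≥ 1, a3 − a2 ≥ -1.
Adding all 3 inequalities: the left sides telescope to 0, and the right sides sum to 2 + 1 + (-1) = 2. So 0 ≥ 2, which is false.

Unsatisfiable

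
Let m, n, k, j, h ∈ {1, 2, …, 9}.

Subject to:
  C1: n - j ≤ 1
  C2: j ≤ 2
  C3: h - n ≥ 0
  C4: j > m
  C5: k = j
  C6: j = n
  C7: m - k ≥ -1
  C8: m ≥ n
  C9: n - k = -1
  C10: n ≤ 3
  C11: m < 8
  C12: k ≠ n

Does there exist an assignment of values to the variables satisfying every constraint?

Unsatisfiable

From constraints 5 and 6, k = j = n, so k = n. But constraint 12 says k ≠ n. Contradiction.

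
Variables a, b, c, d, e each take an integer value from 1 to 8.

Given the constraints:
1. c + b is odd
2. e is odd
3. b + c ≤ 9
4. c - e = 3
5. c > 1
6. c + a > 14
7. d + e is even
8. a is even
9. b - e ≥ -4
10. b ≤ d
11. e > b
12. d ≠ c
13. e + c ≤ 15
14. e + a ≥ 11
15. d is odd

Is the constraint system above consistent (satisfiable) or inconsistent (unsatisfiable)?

One satisfying assignment is a = 8, b = 1, c = 8, d = 1, e = 5.
For the less obvious constraints — constraint 3: b + c = 9; constraint 4: c - e = 3 — and the others hold by inspection.

Satisfiable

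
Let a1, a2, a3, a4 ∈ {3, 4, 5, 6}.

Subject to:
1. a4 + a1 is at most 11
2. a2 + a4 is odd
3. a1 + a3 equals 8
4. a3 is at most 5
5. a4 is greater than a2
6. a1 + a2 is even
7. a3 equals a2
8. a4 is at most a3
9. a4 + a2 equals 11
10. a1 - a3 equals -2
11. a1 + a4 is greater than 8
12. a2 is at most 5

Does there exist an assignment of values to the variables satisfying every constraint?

Unsatisfiable

From constraints 4 and 8: a4 ≤ a3 ≤ 5. From constraint 12: a2 ≤ 5. Hence a4 + a2 ≤ 10. But constraint 9 requires a4 + a2 = 11, and 11 > 10. Contradiction.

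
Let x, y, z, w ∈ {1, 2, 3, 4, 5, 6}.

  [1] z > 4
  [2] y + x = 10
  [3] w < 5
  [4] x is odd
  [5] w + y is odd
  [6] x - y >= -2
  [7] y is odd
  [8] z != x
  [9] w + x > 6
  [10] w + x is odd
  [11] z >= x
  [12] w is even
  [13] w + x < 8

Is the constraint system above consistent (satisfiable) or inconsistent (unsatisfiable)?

Satisfiable

The assignment x = 5, y = 5, z = 6, w = 2 works:
  constraint 2 holds since y + x = 10.
  constraint 6 holds since x - y = 0.
  constraint 9 holds since w + x = 7.
The rest check out directly.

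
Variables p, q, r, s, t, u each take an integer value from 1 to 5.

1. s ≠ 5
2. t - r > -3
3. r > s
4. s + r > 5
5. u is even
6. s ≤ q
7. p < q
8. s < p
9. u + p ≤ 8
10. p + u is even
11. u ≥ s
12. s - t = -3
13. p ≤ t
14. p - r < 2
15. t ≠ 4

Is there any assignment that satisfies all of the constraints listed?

Satisfiable

Try p = 4, q = 5, r = 5, s = 2, t = 5, u = 4.
Check constraint 2: t - r = 0; constraint 4: s + r = 7. The remaining constraints are straightforward to verify.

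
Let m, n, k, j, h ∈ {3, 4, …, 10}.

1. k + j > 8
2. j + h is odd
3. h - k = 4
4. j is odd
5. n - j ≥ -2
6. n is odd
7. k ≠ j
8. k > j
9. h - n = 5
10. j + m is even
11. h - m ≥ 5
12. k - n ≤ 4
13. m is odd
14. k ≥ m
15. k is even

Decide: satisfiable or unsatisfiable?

Satisfiable

Setting (m, n, k, j, h) = (3, 5, 6, 5, 10) satisfies everything: constraint 1: k + j = 11; constraint 3: h - k = 4; constraint 5: n - j = 0, and the others follow.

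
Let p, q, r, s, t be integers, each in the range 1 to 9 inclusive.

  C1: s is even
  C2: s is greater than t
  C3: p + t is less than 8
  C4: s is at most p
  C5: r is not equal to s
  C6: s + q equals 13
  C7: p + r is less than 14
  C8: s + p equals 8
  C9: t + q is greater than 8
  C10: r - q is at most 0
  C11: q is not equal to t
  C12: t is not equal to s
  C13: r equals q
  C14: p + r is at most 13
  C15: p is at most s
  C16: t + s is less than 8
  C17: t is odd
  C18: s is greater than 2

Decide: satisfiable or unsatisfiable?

Take p = 4, q = 9, r = 9, s = 4, t = 1. Then constraint 3: p + t = 5; constraint 6: s + q = 13, and every other listed constraint is also met.

Satisfiable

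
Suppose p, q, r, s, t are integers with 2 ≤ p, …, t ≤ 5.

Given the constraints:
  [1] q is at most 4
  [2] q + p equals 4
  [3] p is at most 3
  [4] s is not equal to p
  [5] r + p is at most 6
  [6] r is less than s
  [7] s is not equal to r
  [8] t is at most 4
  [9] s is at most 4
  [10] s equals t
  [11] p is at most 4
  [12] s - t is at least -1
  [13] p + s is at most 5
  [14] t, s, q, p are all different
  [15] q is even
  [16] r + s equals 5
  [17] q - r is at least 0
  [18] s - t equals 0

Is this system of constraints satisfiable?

Constraints 1, 8, 9, and 11 confine each of t, s, q, p to the 3 values {2, …, 4} (the domain already gives each ≥ 2).
Constraint 14 requires all 4 of them to be distinct, but only 3 values are available — impossible by the pigeonhole principle.

Unsatisfiable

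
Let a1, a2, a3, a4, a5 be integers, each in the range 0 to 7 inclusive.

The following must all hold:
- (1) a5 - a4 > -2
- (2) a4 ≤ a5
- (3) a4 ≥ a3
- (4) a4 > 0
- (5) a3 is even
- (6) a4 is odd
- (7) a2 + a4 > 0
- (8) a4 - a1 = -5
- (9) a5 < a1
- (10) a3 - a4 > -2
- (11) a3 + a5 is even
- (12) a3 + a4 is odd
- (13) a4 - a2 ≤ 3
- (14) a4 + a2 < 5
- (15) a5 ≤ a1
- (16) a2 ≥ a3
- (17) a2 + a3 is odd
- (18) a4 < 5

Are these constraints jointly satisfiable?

Satisfiable

One satisfying assignment is a1 = 6, a2 = 1, a3 = 0, a4 = 1, a5 = 2.
For the less obvious constraints — constraint 1: a5 - a4 = 1; constraint 7: a2 + a4 = 2 — and the others hold by inspection.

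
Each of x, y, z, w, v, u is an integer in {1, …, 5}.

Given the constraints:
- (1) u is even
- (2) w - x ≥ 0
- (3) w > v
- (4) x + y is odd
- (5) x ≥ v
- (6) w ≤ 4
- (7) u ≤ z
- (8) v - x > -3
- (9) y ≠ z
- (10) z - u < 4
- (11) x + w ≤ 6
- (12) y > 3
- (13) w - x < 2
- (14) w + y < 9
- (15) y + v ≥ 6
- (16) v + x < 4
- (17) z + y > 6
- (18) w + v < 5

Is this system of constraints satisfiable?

One satisfying assignment is x = 2, y = 5, z = 4, w = 2, v = 1, u = 2.
For the less obvious constraints — constraint 2: w - x = 0; constraint 8: v - x = -1; constraint 10: z - u = 2 — and the others hold by inspection.

Satisfiable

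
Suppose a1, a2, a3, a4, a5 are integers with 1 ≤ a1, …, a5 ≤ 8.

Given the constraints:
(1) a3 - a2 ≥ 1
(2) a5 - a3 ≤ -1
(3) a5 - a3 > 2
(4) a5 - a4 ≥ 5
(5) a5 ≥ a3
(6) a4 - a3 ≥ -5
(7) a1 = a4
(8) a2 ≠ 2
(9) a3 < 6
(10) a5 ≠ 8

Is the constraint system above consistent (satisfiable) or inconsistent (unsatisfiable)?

Constraints 2, 4, and 6 give a5 − a4 ≥ 5, a4 − a3 ≥ -5, a3 − a5 ≥ 1.
Adding all 3 inequalities: the left sides telescope to 0, and the right sides sum to 5 + (-5) + 1 = 1. So 0 ≥ 1, which is false.

Unsatisfiable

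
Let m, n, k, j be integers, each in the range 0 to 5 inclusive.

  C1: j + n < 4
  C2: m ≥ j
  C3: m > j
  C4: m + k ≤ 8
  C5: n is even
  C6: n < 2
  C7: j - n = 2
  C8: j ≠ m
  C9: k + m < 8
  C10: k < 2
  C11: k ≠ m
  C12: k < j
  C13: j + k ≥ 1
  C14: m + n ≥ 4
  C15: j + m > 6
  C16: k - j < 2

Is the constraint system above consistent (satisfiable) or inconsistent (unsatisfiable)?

Satisfiable

Setting (m, n, k, j) = (5, 0, 1, 2) satisfies everything: constraint 1: j + n = 2; constraint 4: m + k = 6; constraint 7: j - n = 2, and the others follow.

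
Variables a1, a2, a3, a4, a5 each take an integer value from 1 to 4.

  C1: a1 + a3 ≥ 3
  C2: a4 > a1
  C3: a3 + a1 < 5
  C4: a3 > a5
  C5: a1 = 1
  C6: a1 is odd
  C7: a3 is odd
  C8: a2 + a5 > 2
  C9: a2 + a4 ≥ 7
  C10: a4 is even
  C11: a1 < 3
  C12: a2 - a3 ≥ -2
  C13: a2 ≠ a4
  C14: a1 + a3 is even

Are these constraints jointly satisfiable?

Setting (a1, a2, a3, a4, a5) = (1, 3, 3, 4, 1) satisfies everything: constraint 1: a1 + a3 = 4; constraint 3: a3 + a1 = 4, and the others follow.

Satisfiable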